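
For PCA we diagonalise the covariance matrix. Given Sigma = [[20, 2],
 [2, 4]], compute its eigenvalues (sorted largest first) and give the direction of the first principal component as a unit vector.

Step 1 — characteristic polynomial of 2×2 Sigma:
  det(Sigma - λI) = λ² - trace · λ + det = 0.
  trace = 20 + 4 = 24, det = 20·4 - (2)² = 76.
Step 2 — discriminant:
  Δ = trace² - 4·det = 576 - 304 = 272.
Step 3 — eigenvalues:
  λ = (trace ± √Δ)/2 = (24 ± 16.4924)/2,
  λ_1 = 20.2462,  λ_2 = 3.7538.

Step 4 — unit eigenvector for λ_1: solve (Sigma - λ_1 I)v = 0. First row:
  (20 - 20.2462)·v_x + (2)·v_y = 0, i.e. (-0.2462)·v_x + (2)·v_y = 0,
  so v ∝ (b, λ_1 - a) = (2, 0.2462) = u.
  ||u|| = √((2)² + (0.2462)²) = √(4.0606) ≈ 2.0151,
  v_1 = u/||u|| ≈ (0.9925, 0.1222) (||v_1|| = 1).

λ_1 = 20.2462,  λ_2 = 3.7538;  v_1 ≈ (0.9925, 0.1222)


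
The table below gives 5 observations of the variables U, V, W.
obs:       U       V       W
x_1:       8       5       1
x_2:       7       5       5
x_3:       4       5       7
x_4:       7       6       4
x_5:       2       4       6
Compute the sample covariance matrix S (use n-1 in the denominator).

Step 1 — column means:
  mean(U) = (8 + 7 + 4 + 7 + 2) / 5 = 28/5 = 5.6
  mean(V) = (5 + 5 + 5 + 6 + 4) / 5 = 25/5 = 5
  mean(W) = (1 + 5 + 7 + 4 + 6) / 5 = 23/5 = 4.6

Step 2 — sample covariance S[i,j] = (1/(n-1)) · Σ_k (x_{k,i} - mean_i) · (x_{k,j} - mean_j), with n-1 = 4.
  S[U,U] = ((2.4)·(2.4) + (1.4)·(1.4) + (-1.6)·(-1.6) + (1.4)·(1.4) + (-3.6)·(-3.6)) / 4 = 25.2/4 = 6.3
  S[U,V] = ((2.4)·(0) + (1.4)·(0) + (-1.6)·(0) + (1.4)·(1) + (-3.6)·(-1)) / 4 = 5/4 = 1.25
  S[U,W] = ((2.4)·(-3.6) + (1.4)·(0.4) + (-1.6)·(2.4) + (1.4)·(-0.6) + (-3.6)·(1.4)) / 4 = -17.8/4 = -4.45
  S[V,V] = ((0)·(0) + (0)·(0) + (0)·(0) + (1)·(1) + (-1)·(-1)) / 4 = 2/4 = 0.5
  S[V,W] = ((0)·(-3.6) + (0)·(0.4) + (0)·(2.4) + (1)·(-0.6) + (-1)·(1.4)) / 4 = -2/4 = -0.5
  S[W,W] = ((-3.6)·(-3.6) + (0.4)·(0.4) + (2.4)·(2.4) + (-0.6)·(-0.6) + (1.4)·(1.4)) / 4 = 21.2/4 = 5.3

S is symmetric (S[j,i] = S[i,j]). Assembling:

S = [[6.3, 1.25, -4.45],
 [1.25, 0.5, -0.5],
 [-4.45, -0.5, 5.3]]


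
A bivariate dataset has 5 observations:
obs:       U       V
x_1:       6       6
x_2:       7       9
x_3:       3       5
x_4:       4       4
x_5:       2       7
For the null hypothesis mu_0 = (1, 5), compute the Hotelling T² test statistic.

Step 1 — sample mean vector:
  mean(U) = (6 + 7 + 3 + 4 + 2) / 5 = 22/5 = 4.4
  mean(V) = (6 + 9 + 5 + 4 + 7) / 5 = 31/5 = 6.2
  x̄ = (4.4, 6.2),  deviation x̄ - mu_0 = (4.4, 6.2) - (1, 5) = (3.4, 1.2).

Step 2 — sample covariance matrix, S[i,j] = (1/(n-1)) · Σ_k (x_{k,i} - mean_i) · (x_{k,j} - mean_j), divisor n-1 = 4:
  S[U,U] = ((1.6)·(1.6) + (2.6)·(2.6) + (-1.4)·(-1.4) + (-0.4)·(-0.4) + (-2.4)·(-2.4)) / 4 = 17.2/4 = 4.3
  S[U,V] = ((1.6)·(-0.2) + (2.6)·(2.8) + (-1.4)·(-1.2) + (-0.4)·(-2.2) + (-2.4)·(0.8)) / 4 = 7.6/4 = 1.9
  S[V,V] = ((-0.2)·(-0.2) + (2.8)·(2.8) + (-1.2)·(-1.2) + (-2.2)·(-2.2) + (0.8)·(0.8)) / 4 = 14.8/4 = 3.7
  S = [[4.3, 1.9],
 [1.9, 3.7]].

Step 3 — invert S. det(S) = 4.3·3.7 - (1.9)² = 12.3.
  S^{-1} = (1/det) · [[d, -b], [-b, a]] = [[0.3008, -0.1545],
 [-0.1545, 0.3496]].

Step 4 — quadratic form (x̄ - mu_0)^T · S^{-1} · (x̄ - mu_0):
  S^{-1} · (x̄ - mu_0) = (0.8374, -0.1057),
  (x̄ - mu_0)^T · [...] = (3.4)·(0.8374) + (1.2)·(-0.1057) = 2.7203.

Step 5 — scale by n: T² = 5 · 2.7203 = 13.6016.

T² ≈ 13.6016


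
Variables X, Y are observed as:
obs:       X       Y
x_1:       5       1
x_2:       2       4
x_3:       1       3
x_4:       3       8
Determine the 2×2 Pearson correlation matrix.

Step 1 — column means:
  mean(X) = (5 + 2 + 1 + 3) / 4 = 11/4 = 2.75
  mean(Y) = (1 + 4 + 3 + 8) / 4 = 16/4 = 4

Step 2 — sample variances and covariances s[i,j] = (1/(n-1)) · Σ_k (x_{k,i} - mean_i) · (x_{k,j} - mean_j), with n-1 = 3:
  s[X,X] = ((2.25)·(2.25) + (-0.75)·(-0.75) + (-1.75)·(-1.75) + (0.25)·(0.25)) / 3 = 8.75/3 = 2.9167
  s[X,Y] = ((2.25)·(-3) + (-0.75)·(0) + (-1.75)·(-1) + (0.25)·(4)) / 3 = -4/3 = -1.3333
  s[Y,Y] = ((-3)·(-3) + (0)·(0) + (-1)·(-1) + (4)·(4)) / 3 = 26/3 = 8.6667
  Sample standard deviations s_i = √(s[i,i]):
  s(X) = √(2.9167) = 1.7078
  s(Y) = √(8.6667) = 2.9439

Step 3 — r_{ij} = s_{ij} / (s_i · s_j):
  r[X,X] = 1 (diagonal).
  r[X,Y] = -1.3333 / (1.7078 · 2.9439) = -1.3333 / 5.0277 = -0.2652
  r[Y,Y] = 1 (diagonal).

R is symmetric with unit diagonal. Assembling:

R = [[1, -0.2652],
 [-0.2652, 1]]


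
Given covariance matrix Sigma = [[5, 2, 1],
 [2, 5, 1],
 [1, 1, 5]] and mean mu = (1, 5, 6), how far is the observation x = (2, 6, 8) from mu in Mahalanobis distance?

Step 1 — centre the observation: (x - mu) = (1, 1, 2).

Step 2 — invert Sigma (cofactor / det for 3×3, or solve directly):
  Sigma^{-1} = [[0.2424, -0.0909, -0.0303],
 [-0.0909, 0.2424, -0.0303],
 [-0.0303, -0.0303, 0.2121]].

Step 3 — form the quadratic (x - mu)^T · Sigma^{-1} · (x - mu):
  Sigma^{-1} · (x - mu) = (0.0909, 0.0909, 0.3636).
  (x - mu)^T · [Sigma^{-1} · (x - mu)] = (1)·(0.0909) + (1)·(0.0909) + (2)·(0.3636) = 0.9091.

Step 4 — take square root: d = √(0.9091) ≈ 0.9535.

d(x, mu) = √(0.9091) ≈ 0.9535


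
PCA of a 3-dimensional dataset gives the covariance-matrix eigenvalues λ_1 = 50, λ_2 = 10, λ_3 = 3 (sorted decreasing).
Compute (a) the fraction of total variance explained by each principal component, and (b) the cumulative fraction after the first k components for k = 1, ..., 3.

Step 1 — total variance = trace(Sigma) = Σ λ_i = 50 + 10 + 3 = 63.

Step 2 — fraction explained by component i = λ_i / Σ λ:
  PC1: 50/63 = 0.7937
  PC2: 10/63 = 0.1587
  PC3: 3/63 = 0.0476

Step 3 — cumulative fraction after k components = (λ_1 + ... + λ_k) / Σ λ:
  k = 1: 50/63 = 0.7937
  k = 2: (50 + 10)/63 = 60/63 = 0.9524
  k = 3: (50 + 10 + 3)/63 = 63/63 = 1

Summary (fraction, with percent):

explained: PC1 0.7937 (79.37%), PC2 0.1587 (15.87%), PC3 0.0476 (4.76%);  cumulative: 0.7937, 0.9524, 1


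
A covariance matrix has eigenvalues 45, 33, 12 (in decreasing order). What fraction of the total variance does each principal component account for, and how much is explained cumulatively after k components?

Step 1 — total variance = trace(Sigma) = Σ λ_i = 45 + 33 + 12 = 90.

Step 2 — fraction explained by component i = λ_i / Σ λ:
  PC1: 45/90 = 0.5
  PC2: 33/90 = 0.3667
  PC3: 12/90 = 0.1333

Step 3 — cumulative fraction after k components = (λ_1 + ... + λ_k) / Σ λ:
  k = 1: 45/90 = 0.5
  k = 2: (45 + 33)/90 = 78/90 = 0.8667
  k = 3: (45 + 33 + 12)/90 = 90/90 = 1

Summary (fraction, with percent):

explained: PC1 0.5 (50%), PC2 0.3667 (36.67%), PC3 0.1333 (13.33%);  cumulative: 0.5, 0.8667, 1


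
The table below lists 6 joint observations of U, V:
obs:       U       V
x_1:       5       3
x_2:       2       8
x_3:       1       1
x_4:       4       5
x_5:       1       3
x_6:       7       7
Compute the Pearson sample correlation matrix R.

Step 1 — column means:
  mean(U) = (5 + 2 + 1 + 4 + 1 + 7) / 6 = 20/6 = 3.3333
  mean(V) = (3 + 8 + 1 + 5 + 3 + 7) / 6 = 27/6 = 4.5

Step 2 — sample variances and covariances s[i,j] = (1/(n-1)) · Σ_k (x_{k,i} - mean_i) · (x_{k,j} - mean_j), with n-1 = 5:
  s[U,U] = ((1.6667)·(1.6667) + (-1.3333)·(-1.3333) + (-2.3333)·(-2.3333) + (0.6667)·(0.6667) + (-2.3333)·(-2.3333) + (3.6667)·(3.6667)) / 5 = 29.3333/5 = 5.8667
  s[U,V] = ((1.6667)·(-1.5) + (-1.3333)·(3.5) + (-2.3333)·(-3.5) + (0.6667)·(0.5) + (-2.3333)·(-1.5) + (3.6667)·(2.5)) / 5 = 14/5 = 2.8
  s[V,V] = ((-1.5)·(-1.5) + (3.5)·(3.5) + (-3.5)·(-3.5) + (0.5)·(0.5) + (-1.5)·(-1.5) + (2.5)·(2.5)) / 5 = 35.5/5 = 7.1
  Sample standard deviations s_i = √(s[i,i]):
  s(U) = √(5.8667) = 2.4221
  s(V) = √(7.1) = 2.6646

Step 3 — r_{ij} = s_{ij} / (s_i · s_j):
  r[U,U] = 1 (diagonal).
  r[U,V] = 2.8 / (2.4221 · 2.6646) = 2.8 / 6.4539 = 0.4338
  r[V,V] = 1 (diagonal).

R is symmetric with unit diagonal. Assembling:

R = [[1, 0.4338],
 [0.4338, 1]]


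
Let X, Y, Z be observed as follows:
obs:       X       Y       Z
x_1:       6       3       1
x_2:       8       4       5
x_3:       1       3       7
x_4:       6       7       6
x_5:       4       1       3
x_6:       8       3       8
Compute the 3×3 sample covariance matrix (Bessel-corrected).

Step 1 — column means:
  mean(X) = (6 + 8 + 1 + 6 + 4 + 8) / 6 = 33/6 = 5.5
  mean(Y) = (3 + 4 + 3 + 7 + 1 + 3) / 6 = 21/6 = 3.5
  mean(Z) = (1 + 5 + 7 + 6 + 3 + 8) / 6 = 30/6 = 5

Step 2 — sample covariance S[i,j] = (1/(n-1)) · Σ_k (x_{k,i} - mean_i) · (x_{k,j} - mean_j), with n-1 = 5.
  S[X,X] = ((0.5)·(0.5) + (2.5)·(2.5) + (-4.5)·(-4.5) + (0.5)·(0.5) + (-1.5)·(-1.5) + (2.5)·(2.5)) / 5 = 35.5/5 = 7.1
  S[X,Y] = ((0.5)·(-0.5) + (2.5)·(0.5) + (-4.5)·(-0.5) + (0.5)·(3.5) + (-1.5)·(-2.5) + (2.5)·(-0.5)) / 5 = 7.5/5 = 1.5
  S[X,Z] = ((0.5)·(-4) + (2.5)·(0) + (-4.5)·(2) + (0.5)·(1) + (-1.5)·(-2) + (2.5)·(3)) / 5 = 0/5 = 0
  S[Y,Y] = ((-0.5)·(-0.5) + (0.5)·(0.5) + (-0.5)·(-0.5) + (3.5)·(3.5) + (-2.5)·(-2.5) + (-0.5)·(-0.5)) / 5 = 19.5/5 = 3.9
  S[Y,Z] = ((-0.5)·(-4) + (0.5)·(0) + (-0.5)·(2) + (3.5)·(1) + (-2.5)·(-2) + (-0.5)·(3)) / 5 = 8/5 = 1.6
  S[Z,Z] = ((-4)·(-4) + (0)·(0) + (2)·(2) + (1)·(1) + (-2)·(-2) + (3)·(3)) / 5 = 34/5 = 6.8

S is symmetric (S[j,i] = S[i,j]). Assembling:

S = [[7.1, 1.5, 0],
 [1.5, 3.9, 1.6],
 [0, 1.6, 6.8]]


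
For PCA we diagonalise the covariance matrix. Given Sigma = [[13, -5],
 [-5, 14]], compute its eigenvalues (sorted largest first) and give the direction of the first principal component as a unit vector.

Step 1 — characteristic polynomial of 2×2 Sigma:
  det(Sigma - λI) = λ² - trace · λ + det = 0.
  trace = 13 + 14 = 27, det = 13·14 - (-5)² = 157.
Step 2 — discriminant:
  Δ = trace² - 4·det = 729 - 628 = 101.
Step 3 — eigenvalues:
  λ = (trace ± √Δ)/2 = (27 ± 10.0499)/2,
  λ_1 = 18.5249,  λ_2 = 8.4751.

Step 4 — unit eigenvector for λ_1: solve (Sigma - λ_1 I)v = 0. First row:
  (13 - 18.5249)·v_x + (-5)·v_y = 0, i.e. (-5.5249)·v_x + (-5)·v_y = 0,
  so v ∝ (b, λ_1 - a) = (-5, 5.5249); multiply by -1 so the first entry is positive: u = (5, -5.5249).
  ||u|| = √((5)² + (-5.5249)²) = √(55.5249) ≈ 7.4515,
  v_1 = u/||u|| ≈ (0.671, -0.7415) (||v_1|| = 1).

λ_1 = 18.5249,  λ_2 = 8.4751;  v_1 ≈ (0.671, -0.7415)


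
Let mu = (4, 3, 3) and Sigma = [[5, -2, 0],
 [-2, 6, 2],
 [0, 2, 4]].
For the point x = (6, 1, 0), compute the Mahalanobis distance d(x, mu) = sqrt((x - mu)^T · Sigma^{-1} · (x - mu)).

Step 1 — centre the observation: (x - mu) = (2, -2, -3).

Step 2 — invert Sigma (cofactor / det for 3×3, or solve directly):
  Sigma^{-1} = [[0.2381, 0.0952, -0.0476],
 [0.0952, 0.2381, -0.119],
 [-0.0476, -0.119, 0.3095]].

Step 3 — form the quadratic (x - mu)^T · Sigma^{-1} · (x - mu):
  Sigma^{-1} · (x - mu) = (0.4286, 0.0714, -0.7857).
  (x - mu)^T · [Sigma^{-1} · (x - mu)] = (2)·(0.4286) + (-2)·(0.0714) + (-3)·(-0.7857) = 3.0714.

Step 4 — take square root: d = √(3.0714) ≈ 1.7525.

d(x, mu) = √(3.0714) ≈ 1.7525


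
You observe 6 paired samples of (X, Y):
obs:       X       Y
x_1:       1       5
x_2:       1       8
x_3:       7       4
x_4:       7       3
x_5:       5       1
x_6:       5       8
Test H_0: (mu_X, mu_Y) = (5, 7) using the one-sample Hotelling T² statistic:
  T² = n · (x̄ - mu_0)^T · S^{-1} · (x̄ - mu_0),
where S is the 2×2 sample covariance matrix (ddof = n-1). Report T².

Step 1 — sample mean vector:
  mean(X) = (1 + 1 + 7 + 7 + 5 + 5) / 6 = 26/6 = 4.3333
  mean(Y) = (5 + 8 + 4 + 3 + 1 + 8) / 6 = 29/6 = 4.8333
  x̄ = (4.3333, 4.8333),  deviation x̄ - mu_0 = (4.3333, 4.8333) - (5, 7) = (-0.6667, -2.1667).

Step 2 — sample covariance matrix, S[i,j] = (1/(n-1)) · Σ_k (x_{k,i} - mean_i) · (x_{k,j} - mean_j), divisor n-1 = 5:
  S[X,X] = ((-3.3333)·(-3.3333) + (-3.3333)·(-3.3333) + (2.6667)·(2.6667) + (2.6667)·(2.6667) + (0.6667)·(0.6667) + (0.6667)·(0.6667)) / 5 = 37.3333/5 = 7.4667
  S[X,Y] = ((-3.3333)·(0.1667) + (-3.3333)·(3.1667) + (2.6667)·(-0.8333) + (2.6667)·(-1.8333) + (0.6667)·(-3.8333) + (0.6667)·(3.1667)) / 5 = -18.6667/5 = -3.7333
  S[Y,Y] = ((0.1667)·(0.1667) + (3.1667)·(3.1667) + (-0.8333)·(-0.8333) + (-1.8333)·(-1.8333) + (-3.8333)·(-3.8333) + (3.1667)·(3.1667)) / 5 = 38.8333/5 = 7.7667
  S = [[7.4667, -3.7333],
 [-3.7333, 7.7667]].

Step 3 — invert S. det(S) = 7.4667·7.7667 - (-3.7333)² = 44.0533.
  S^{-1} = (1/det) · [[d, -b], [-b, a]] = [[0.1763, 0.0847],
 [0.0847, 0.1695]].

Step 4 — quadratic form (x̄ - mu_0)^T · S^{-1} · (x̄ - mu_0):
  S^{-1} · (x̄ - mu_0) = (-0.3012, -0.4237),
  (x̄ - mu_0)^T · [...] = (-0.6667)·(-0.3012) + (-2.1667)·(-0.4237) = 1.1188.

Step 5 — scale by n: T² = 6 · 1.1188 = 6.7131.

T² ≈ 6.7131


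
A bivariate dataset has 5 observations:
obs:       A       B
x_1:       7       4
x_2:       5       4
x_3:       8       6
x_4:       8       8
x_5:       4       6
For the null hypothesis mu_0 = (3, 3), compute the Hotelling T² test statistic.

Step 1 — sample mean vector:
  mean(A) = (7 + 5 + 8 + 8 + 4) / 5 = 32/5 = 6.4
  mean(B) = (4 + 4 + 6 + 8 + 6) / 5 = 28/5 = 5.6
  x̄ = (6.4, 5.6),  deviation x̄ - mu_0 = (6.4, 5.6) - (3, 3) = (3.4, 2.6).

Step 2 — sample covariance matrix, S[i,j] = (1/(n-1)) · Σ_k (x_{k,i} - mean_i) · (x_{k,j} - mean_j), divisor n-1 = 4:
  S[A,A] = ((0.6)·(0.6) + (-1.4)·(-1.4) + (1.6)·(1.6) + (1.6)·(1.6) + (-2.4)·(-2.4)) / 4 = 13.2/4 = 3.3
  S[A,B] = ((0.6)·(-1.6) + (-1.4)·(-1.6) + (1.6)·(0.4) + (1.6)·(2.4) + (-2.4)·(0.4)) / 4 = 4.8/4 = 1.2
  S[B,B] = ((-1.6)·(-1.6) + (-1.6)·(-1.6) + (0.4)·(0.4) + (2.4)·(2.4) + (0.4)·(0.4)) / 4 = 11.2/4 = 2.8
  S = [[3.3, 1.2],
 [1.2, 2.8]].

Step 3 — invert S. det(S) = 3.3·2.8 - (1.2)² = 7.8.
  S^{-1} = (1/det) · [[d, -b], [-b, a]] = [[0.359, -0.1538],
 [-0.1538, 0.4231]].

Step 4 — quadratic form (x̄ - mu_0)^T · S^{-1} · (x̄ - mu_0):
  S^{-1} · (x̄ - mu_0) = (0.8205, 0.5769),
  (x̄ - mu_0)^T · [...] = (3.4)·(0.8205) + (2.6)·(0.5769) = 4.2897.

Step 5 — scale by n: T² = 5 · 4.2897 = 21.4487.

T² ≈ 21.4487


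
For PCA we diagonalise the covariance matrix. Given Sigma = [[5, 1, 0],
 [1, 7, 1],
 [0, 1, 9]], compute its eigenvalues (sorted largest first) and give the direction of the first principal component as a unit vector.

Step 1 — characteristic polynomial p(λ) = det(λI - Sigma) = λ³ - tr·λ² + c_1·λ - det, where tr = trace, c_1 = sum of the principal 2×2 minors, det = det(Sigma):
  tr = 5 + 7 + 9 = 21,
  c_1 = (5·7 - (1)²) + (5·9 - (0)²) + (7·9 - (1)²) = 34 + 45 + 62 = 141,
  det = 5·(7·9 - (1)²) - (1)·((1)·9 - (1)·(0)) + (0)·((1)·(1) - 7·(0)) = 5·(62) - (1)·(9) + (0)·(1) = 301.
  So p(λ) = λ³ - 21λ² + 141λ - 301.
Step 2 — look for an integer root (rational root theorem: any rational root is an integer divisor of 301). Testing λ = 7:
  p(7) = 343 - 1029 + 987 - 301 = 0  ✓
  Dividing out (λ - 7): p(λ) = (λ - 7)(λ² - 14λ + 43).
Step 3 — remaining eigenvalues from the quadratic λ² - 14λ + 43 = 0:
  Δ = 14² - 4·43 = 196 - 172 = 24,  λ = (14 ± √24)/2 = (14 ± 4.899)/2 ≈ 9.4495 or 4.5505.
  Sorted: λ_1 = 9.4495,  λ_2 = 7,  λ_3 = 4.5505  (check: sum = 21 = tr ✓).

Step 4 — unit eigenvector for λ_1 ≈ 9.4495: v spans the null space of (Sigma - λ_1 I), whose rows are
  r_1 = (-4.4495, 1, 0),  r_2 = (1, -2.4495, 1),  r_3 = (0, 1, -0.4495).
  v is orthogonal to every row, so take v ∝ r_1 × r_2 = ((1)·(1) - (0)·(-2.4495), (0)·(1) - (-4.4495)·(1), (-4.4495)·(-2.4495) - (1)·(1)) ≈ (1, 4.4495, 9.899).
  Let u = (1, 4.4495, 9.899).
  ||u|| = √((1)² + (4.4495)² + (9.899)²) = √(118.7878) ≈ 10.899,  v_1 = u/||u|| ≈ (0.0918, 0.4082, 0.9082) (||v_1|| = 1).

λ_1 = 9.4495,  λ_2 = 7,  λ_3 = 4.5505;  v_1 ≈ (0.0918, 0.4082, 0.9082)


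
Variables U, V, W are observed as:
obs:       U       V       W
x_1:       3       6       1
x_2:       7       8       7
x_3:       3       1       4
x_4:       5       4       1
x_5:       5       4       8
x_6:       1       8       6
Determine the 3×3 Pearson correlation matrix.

Step 1 — column means:
  mean(U) = (3 + 7 + 3 + 5 + 5 + 1) / 6 = 24/6 = 4
  mean(V) = (6 + 8 + 1 + 4 + 4 + 8) / 6 = 31/6 = 5.1667
  mean(W) = (1 + 7 + 4 + 1 + 8 + 6) / 6 = 27/6 = 4.5

Step 2 — sample variances and covariances s[i,j] = (1/(n-1)) · Σ_k (x_{k,i} - mean_i) · (x_{k,j} - mean_j), with n-1 = 5:
  s[U,U] = ((-1)·(-1) + (3)·(3) + (-1)·(-1) + (1)·(1) + (1)·(1) + (-3)·(-3)) / 5 = 22/5 = 4.4
  s[U,V] = ((-1)·(0.8333) + (3)·(2.8333) + (-1)·(-4.1667) + (1)·(-1.1667) + (1)·(-1.1667) + (-3)·(2.8333)) / 5 = 1/5 = 0.2
  s[U,W] = ((-1)·(-3.5) + (3)·(2.5) + (-1)·(-0.5) + (1)·(-3.5) + (1)·(3.5) + (-3)·(1.5)) / 5 = 7/5 = 1.4
  s[V,V] = ((0.8333)·(0.8333) + (2.8333)·(2.8333) + (-4.1667)·(-4.1667) + (-1.1667)·(-1.1667) + (-1.1667)·(-1.1667) + (2.8333)·(2.8333)) / 5 = 36.8333/5 = 7.3667
  s[V,W] = ((0.8333)·(-3.5) + (2.8333)·(2.5) + (-4.1667)·(-0.5) + (-1.1667)·(-3.5) + (-1.1667)·(3.5) + (2.8333)·(1.5)) / 5 = 10.5/5 = 2.1
  s[W,W] = ((-3.5)·(-3.5) + (2.5)·(2.5) + (-0.5)·(-0.5) + (-3.5)·(-3.5) + (3.5)·(3.5) + (1.5)·(1.5)) / 5 = 45.5/5 = 9.1
  Sample standard deviations s_i = √(s[i,i]):
  s(U) = √(4.4) = 2.0976
  s(V) = √(7.3667) = 2.7142
  s(W) = √(9.1) = 3.0166

Step 3 — r_{ij} = s_{ij} / (s_i · s_j):
  r[U,U] = 1 (diagonal).
  r[U,V] = 0.2 / (2.0976 · 2.7142) = 0.2 / 5.6933 = 0.0351
  r[U,W] = 1.4 / (2.0976 · 3.0166) = 1.4 / 6.3277 = 0.2212
  r[V,V] = 1 (diagonal).
  r[V,W] = 2.1 / (2.7142 · 3.0166) = 2.1 / 8.1876 = 0.2565
  r[W,W] = 1 (diagonal).

R is symmetric with unit diagonal. Assembling:

R = [[1, 0.0351, 0.2212],
 [0.0351, 1, 0.2565],
 [0.2212, 0.2565, 1]]


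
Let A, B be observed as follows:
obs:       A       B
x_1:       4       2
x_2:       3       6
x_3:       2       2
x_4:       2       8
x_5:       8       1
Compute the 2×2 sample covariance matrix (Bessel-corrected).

Step 1 — column means:
  mean(A) = (4 + 3 + 2 + 2 + 8) / 5 = 19/5 = 3.8
  mean(B) = (2 + 6 + 2 + 8 + 1) / 5 = 19/5 = 3.8

Step 2 — sample covariance S[i,j] = (1/(n-1)) · Σ_k (x_{k,i} - mean_i) · (x_{k,j} - mean_j), with n-1 = 4.
  S[A,A] = ((0.2)·(0.2) + (-0.8)·(-0.8) + (-1.8)·(-1.8) + (-1.8)·(-1.8) + (4.2)·(4.2)) / 4 = 24.8/4 = 6.2
  S[A,B] = ((0.2)·(-1.8) + (-0.8)·(2.2) + (-1.8)·(-1.8) + (-1.8)·(4.2) + (4.2)·(-2.8)) / 4 = -18.2/4 = -4.55
  S[B,B] = ((-1.8)·(-1.8) + (2.2)·(2.2) + (-1.8)·(-1.8) + (4.2)·(4.2) + (-2.8)·(-2.8)) / 4 = 36.8/4 = 9.2

S is symmetric (S[j,i] = S[i,j]). Assembling:

S = [[6.2, -4.55],
 [-4.55, 9.2]]


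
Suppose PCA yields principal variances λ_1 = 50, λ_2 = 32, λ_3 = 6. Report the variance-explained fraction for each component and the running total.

Step 1 — total variance = trace(Sigma) = Σ λ_i = 50 + 32 + 6 = 88.

Step 2 — fraction explained by component i = λ_i / Σ λ:
  PC1: 50/88 = 0.5682
  PC2: 32/88 = 0.3636
  PC3: 6/88 = 0.0682

Step 3 — cumulative fraction after k components = (λ_1 + ... + λ_k) / Σ λ:
  k = 1: 50/88 = 0.5682
  k = 2: (50 + 32)/88 = 82/88 = 0.9318
  k = 3: (50 + 32 + 6)/88 = 88/88 = 1

Summary (fraction, with percent):

explained: PC1 0.5682 (56.82%), PC2 0.3636 (36.36%), PC3 0.0682 (6.82%);  cumulative: 0.5682, 0.9318, 1


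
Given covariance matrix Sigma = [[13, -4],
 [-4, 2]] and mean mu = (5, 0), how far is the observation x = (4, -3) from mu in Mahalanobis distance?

Step 1 — centre the observation: (x - mu) = (-1, -3).

Step 2 — invert Sigma. det(Sigma) = 13·2 - (-4)² = 10.
  Sigma^{-1} = (1/det) · [[d, -b], [-b, a]] = [[0.2, 0.4],
 [0.4, 1.3]].

Step 3 — form the quadratic (x - mu)^T · Sigma^{-1} · (x - mu):
  Sigma^{-1} · (x - mu) = (-1.4, -4.3).
  (x - mu)^T · [Sigma^{-1} · (x - mu)] = (-1)·(-1.4) + (-3)·(-4.3) = 14.3.

Step 4 — take square root: d = √(14.3) ≈ 3.7815.

d(x, mu) = √(14.3) ≈ 3.7815


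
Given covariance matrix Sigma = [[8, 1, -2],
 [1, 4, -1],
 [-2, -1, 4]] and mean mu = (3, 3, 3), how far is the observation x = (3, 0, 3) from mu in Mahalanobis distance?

Step 1 — centre the observation: (x - mu) = (0, -3, 0).

Step 2 — invert Sigma (cofactor / det for 3×3, or solve directly):
  Sigma^{-1} = [[0.1442, -0.0192, 0.0673],
 [-0.0192, 0.2692, 0.0577],
 [0.0673, 0.0577, 0.2981]].

Step 3 — form the quadratic (x - mu)^T · Sigma^{-1} · (x - mu):
  Sigma^{-1} · (x - mu) = (0.0577, -0.8077, -0.1731).
  (x - mu)^T · [Sigma^{-1} · (x - mu)] = (0)·(0.0577) + (-3)·(-0.8077) + (0)·(-0.1731) = 2.4231.

Step 4 — take square root: d = √(2.4231) ≈ 1.5566.

d(x, mu) = √(2.4231) ≈ 1.5566


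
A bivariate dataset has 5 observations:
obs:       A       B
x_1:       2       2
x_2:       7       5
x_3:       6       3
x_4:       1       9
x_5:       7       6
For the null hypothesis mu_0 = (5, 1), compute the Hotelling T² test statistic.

Step 1 — sample mean vector:
  mean(A) = (2 + 7 + 6 + 1 + 7) / 5 = 23/5 = 4.6
  mean(B) = (2 + 5 + 3 + 9 + 6) / 5 = 25/5 = 5
  x̄ = (4.6, 5),  deviation x̄ - mu_0 = (4.6, 5) - (5, 1) = (-0.4, 4).

Step 2 — sample covariance matrix, S[i,j] = (1/(n-1)) · Σ_k (x_{k,i} - mean_i) · (x_{k,j} - mean_j), divisor n-1 = 4:
  S[A,A] = ((-2.6)·(-2.6) + (2.4)·(2.4) + (1.4)·(1.4) + (-3.6)·(-3.6) + (2.4)·(2.4)) / 4 = 33.2/4 = 8.3
  S[A,B] = ((-2.6)·(-3) + (2.4)·(0) + (1.4)·(-2) + (-3.6)·(4) + (2.4)·(1)) / 4 = -7/4 = -1.75
  S[B,B] = ((-3)·(-3) + (0)·(0) + (-2)·(-2) + (4)·(4) + (1)·(1)) / 4 = 30/4 = 7.5
  S = [[8.3, -1.75],
 [-1.75, 7.5]].

Step 3 — invert S. det(S) = 8.3·7.5 - (-1.75)² = 59.1875.
  S^{-1} = (1/det) · [[d, -b], [-b, a]] = [[0.1267, 0.0296],
 [0.0296, 0.1402]].

Step 4 — quadratic form (x̄ - mu_0)^T · S^{-1} · (x̄ - mu_0):
  S^{-1} · (x̄ - mu_0) = (0.0676, 0.5491),
  (x̄ - mu_0)^T · [...] = (-0.4)·(0.0676) + (4)·(0.5491) = 2.1694.

Step 5 — scale by n: T² = 5 · 2.1694 = 10.8469.

T² ≈ 10.8469


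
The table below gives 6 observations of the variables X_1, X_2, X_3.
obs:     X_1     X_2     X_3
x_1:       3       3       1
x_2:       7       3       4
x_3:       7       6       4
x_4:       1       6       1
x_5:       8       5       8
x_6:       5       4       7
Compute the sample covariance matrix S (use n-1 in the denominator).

Step 1 — column means:
  mean(X_1) = (3 + 7 + 7 + 1 + 8 + 5) / 6 = 31/6 = 5.1667
  mean(X_2) = (3 + 3 + 6 + 6 + 5 + 4) / 6 = 27/6 = 4.5
  mean(X_3) = (1 + 4 + 4 + 1 + 8 + 7) / 6 = 25/6 = 4.1667

Step 2 — sample covariance S[i,j] = (1/(n-1)) · Σ_k (x_{k,i} - mean_i) · (x_{k,j} - mean_j), with n-1 = 5.
  S[X_1,X_1] = ((-2.1667)·(-2.1667) + (1.8333)·(1.8333) + (1.8333)·(1.8333) + (-4.1667)·(-4.1667) + (2.8333)·(2.8333) + (-0.1667)·(-0.1667)) / 5 = 36.8333/5 = 7.3667
  S[X_1,X_2] = ((-2.1667)·(-1.5) + (1.8333)·(-1.5) + (1.8333)·(1.5) + (-4.1667)·(1.5) + (2.8333)·(0.5) + (-0.1667)·(-0.5)) / 5 = -1.5/5 = -0.3
  S[X_1,X_3] = ((-2.1667)·(-3.1667) + (1.8333)·(-0.1667) + (1.8333)·(-0.1667) + (-4.1667)·(-3.1667) + (2.8333)·(3.8333) + (-0.1667)·(2.8333)) / 5 = 29.8333/5 = 5.9667
  S[X_2,X_2] = ((-1.5)·(-1.5) + (-1.5)·(-1.5) + (1.5)·(1.5) + (1.5)·(1.5) + (0.5)·(0.5) + (-0.5)·(-0.5)) / 5 = 9.5/5 = 1.9
  S[X_2,X_3] = ((-1.5)·(-3.1667) + (-1.5)·(-0.1667) + (1.5)·(-0.1667) + (1.5)·(-3.1667) + (0.5)·(3.8333) + (-0.5)·(2.8333)) / 5 = 0.5/5 = 0.1
  S[X_3,X_3] = ((-3.1667)·(-3.1667) + (-0.1667)·(-0.1667) + (-0.1667)·(-0.1667) + (-3.1667)·(-3.1667) + (3.8333)·(3.8333) + (2.8333)·(2.8333)) / 5 = 42.8333/5 = 8.5667

S is symmetric (S[j,i] = S[i,j]). Assembling:

S = [[7.3667, -0.3, 5.9667],
 [-0.3, 1.9, 0.1],
 [5.9667, 0.1, 8.5667]]


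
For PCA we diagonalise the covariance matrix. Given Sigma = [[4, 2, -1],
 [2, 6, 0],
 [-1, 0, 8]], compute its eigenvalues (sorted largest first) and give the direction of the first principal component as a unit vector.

Step 1 — characteristic polynomial p(λ) = det(λI - Sigma) = λ³ - tr·λ² + c_1·λ - det, where tr = trace, c_1 = sum of the principal 2×2 minors, det = det(Sigma):
  tr = 4 + 6 + 8 = 18,
  c_1 = (4·6 - (2)²) + (4·8 - (-1)²) + (6·8 - (0)²) = 20 + 31 + 48 = 99,
  det = 4·(6·8 - (0)²) - (2)·((2)·8 - (0)·(-1)) + (-1)·((2)·(0) - 6·(-1)) = 4·(48) - (2)·(16) + (-1)·(6) = 154.
  So p(λ) = λ³ - 18λ² + 99λ - 154.
Step 2 — look for an integer root (rational root theorem: any rational root is an integer divisor of 154). Testing λ = 7:
  p(7) = 343 - 882 + 693 - 154 = 0  ✓
  Dividing out (λ - 7): p(λ) = (λ - 7)(λ² - 11λ + 22).
Step 3 — remaining eigenvalues from the quadratic λ² - 11λ + 22 = 0:
  Δ = 11² - 4·22 = 121 - 88 = 33,  λ = (11 ± √33)/2 = (11 ± 5.7446)/2 ≈ 8.3723 or 2.6277.
  Sorted: λ_1 = 8.3723,  λ_2 = 7,  λ_3 = 2.6277  (check: sum = 18 = tr ✓).

Step 4 — unit eigenvector for λ_1 ≈ 8.3723: v spans the null space of (Sigma - λ_1 I), whose rows are
  r_1 = (-4.3723, 2, -1),  r_2 = (2, -2.3723, 0),  r_3 = (-1, 0, -0.3723).
  v is orthogonal to every row, so take v ∝ r_1 × r_2 = ((2)·(0) - (-1)·(-2.3723), (-1)·(2) - (-4.3723)·(0), (-4.3723)·(-2.3723) - (2)·(2)) ≈ (-2.3723, -2, 6.3723).
  Rescale (multiply by -1 so the first nonzero entry is positive): u = (2.3723, 2, -6.3723).
  ||u|| = √((2.3723)² + (2)² + (-6.3723)²) = √(50.2337) ≈ 7.0876,  v_1 = u/||u|| ≈ (0.3347, 0.2822, -0.8991) (||v_1|| = 1).

λ_1 = 8.3723,  λ_2 = 7,  λ_3 = 2.6277;  v_1 ≈ (0.3347, 0.2822, -0.8991)


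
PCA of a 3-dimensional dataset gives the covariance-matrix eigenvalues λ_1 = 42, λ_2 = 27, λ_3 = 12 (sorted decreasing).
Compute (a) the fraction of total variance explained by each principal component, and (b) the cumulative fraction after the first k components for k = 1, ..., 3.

Step 1 — total variance = trace(Sigma) = Σ λ_i = 42 + 27 + 12 = 81.

Step 2 — fraction explained by component i = λ_i / Σ λ:
  PC1: 42/81 = 0.5185
  PC2: 27/81 = 0.3333
  PC3: 12/81 = 0.1481

Step 3 — cumulative fraction after k components = (λ_1 + ... + λ_k) / Σ λ:
  k = 1: 42/81 = 0.5185
  k = 2: (42 + 27)/81 = 69/81 = 0.8519
  k = 3: (42 + 27 + 12)/81 = 81/81 = 1

Summary (fraction, with percent):

explained: PC1 0.5185 (51.85%), PC2 0.3333 (33.33%), PC3 0.1481 (14.81%);  cumulative: 0.5185, 0.8519, 1


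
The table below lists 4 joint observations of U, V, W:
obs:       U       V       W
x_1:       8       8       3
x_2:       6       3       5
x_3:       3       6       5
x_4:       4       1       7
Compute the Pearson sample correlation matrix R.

Step 1 — column means:
  mean(U) = (8 + 6 + 3 + 4) / 4 = 21/4 = 5.25
  mean(V) = (8 + 3 + 6 + 1) / 4 = 18/4 = 4.5
  mean(W) = (3 + 5 + 5 + 7) / 4 = 20/4 = 5

Step 2 — sample variances and covariances s[i,j] = (1/(n-1)) · Σ_k (x_{k,i} - mean_i) · (x_{k,j} - mean_j), with n-1 = 3:
  s[U,U] = ((2.75)·(2.75) + (0.75)·(0.75) + (-2.25)·(-2.25) + (-1.25)·(-1.25)) / 3 = 14.75/3 = 4.9167
  s[U,V] = ((2.75)·(3.5) + (0.75)·(-1.5) + (-2.25)·(1.5) + (-1.25)·(-3.5)) / 3 = 9.5/3 = 3.1667
  s[U,W] = ((2.75)·(-2) + (0.75)·(0) + (-2.25)·(0) + (-1.25)·(2)) / 3 = -8/3 = -2.6667
  s[V,V] = ((3.5)·(3.5) + (-1.5)·(-1.5) + (1.5)·(1.5) + (-3.5)·(-3.5)) / 3 = 29/3 = 9.6667
  s[V,W] = ((3.5)·(-2) + (-1.5)·(0) + (1.5)·(0) + (-3.5)·(2)) / 3 = -14/3 = -4.6667
  s[W,W] = ((-2)·(-2) + (0)·(0) + (0)·(0) + (2)·(2)) / 3 = 8/3 = 2.6667
  Sample standard deviations s_i = √(s[i,i]):
  s(U) = √(4.9167) = 2.2174
  s(V) = √(9.6667) = 3.1091
  s(W) = √(2.6667) = 1.633

Step 3 — r_{ij} = s_{ij} / (s_i · s_j):
  r[U,U] = 1 (diagonal).
  r[U,V] = 3.1667 / (2.2174 · 3.1091) = 3.1667 / 6.894 = 0.4593
  r[U,W] = -2.6667 / (2.2174 · 1.633) = -2.6667 / 3.6209 = -0.7365
  r[V,V] = 1 (diagonal).
  r[V,W] = -4.6667 / (3.1091 · 1.633) = -4.6667 / 5.0772 = -0.9191
  r[W,W] = 1 (diagonal).

R is symmetric with unit diagonal. Assembling:

R = [[1, 0.4593, -0.7365],
 [0.4593, 1, -0.9191],
 [-0.7365, -0.9191, 1]]


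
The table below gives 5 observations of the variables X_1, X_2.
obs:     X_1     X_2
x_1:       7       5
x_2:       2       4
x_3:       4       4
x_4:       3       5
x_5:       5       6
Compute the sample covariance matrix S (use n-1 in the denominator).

Step 1 — column means:
  mean(X_1) = (7 + 2 + 4 + 3 + 5) / 5 = 21/5 = 4.2
  mean(X_2) = (5 + 4 + 4 + 5 + 6) / 5 = 24/5 = 4.8

Step 2 — sample covariance S[i,j] = (1/(n-1)) · Σ_k (x_{k,i} - mean_i) · (x_{k,j} - mean_j), with n-1 = 4.
  S[X_1,X_1] = ((2.8)·(2.8) + (-2.2)·(-2.2) + (-0.2)·(-0.2) + (-1.2)·(-1.2) + (0.8)·(0.8)) / 4 = 14.8/4 = 3.7
  S[X_1,X_2] = ((2.8)·(0.2) + (-2.2)·(-0.8) + (-0.2)·(-0.8) + (-1.2)·(0.2) + (0.8)·(1.2)) / 4 = 3.2/4 = 0.8
  S[X_2,X_2] = ((0.2)·(0.2) + (-0.8)·(-0.8) + (-0.8)·(-0.8) + (0.2)·(0.2) + (1.2)·(1.2)) / 4 = 2.8/4 = 0.7

S is symmetric (S[j,i] = S[i,j]). Assembling:

S = [[3.7, 0.8],
 [0.8, 0.7]]


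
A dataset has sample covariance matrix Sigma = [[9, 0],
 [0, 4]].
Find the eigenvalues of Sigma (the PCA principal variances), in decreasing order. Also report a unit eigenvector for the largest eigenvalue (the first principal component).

Step 1 — characteristic polynomial of 2×2 Sigma:
  det(Sigma - λI) = λ² - trace · λ + det = 0.
  trace = 9 + 4 = 13, det = 9·4 - (0)² = 36.
Step 2 — discriminant:
  Δ = trace² - 4·det = 169 - 144 = 25.
Step 3 — eigenvalues:
  λ = (trace ± √Δ)/2 = (13 ± 5)/2,
  λ_1 = 9,  λ_2 = 4.

Step 4 — unit eigenvector for λ_1: Sigma is diagonal, so its eigenvectors are the coordinate axes. λ_1 = 9 is the diagonal entry on the first coordinate axis, hence
  v_1 = (1, 0) (||v_1|| = 1).

λ_1 = 9,  λ_2 = 4;  v_1 ≈ (1, 0)


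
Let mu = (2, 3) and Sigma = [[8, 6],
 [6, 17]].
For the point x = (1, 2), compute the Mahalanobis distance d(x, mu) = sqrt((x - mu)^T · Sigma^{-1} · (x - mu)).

Step 1 — centre the observation: (x - mu) = (-1, -1).

Step 2 — invert Sigma. det(Sigma) = 8·17 - (6)² = 100.
  Sigma^{-1} = (1/det) · [[d, -b], [-b, a]] = [[0.17, -0.06],
 [-0.06, 0.08]].

Step 3 — form the quadratic (x - mu)^T · Sigma^{-1} · (x - mu):
  Sigma^{-1} · (x - mu) = (-0.11, -0.02).
  (x - mu)^T · [Sigma^{-1} · (x - mu)] = (-1)·(-0.11) + (-1)·(-0.02) = 0.13.

Step 4 — take square root: d = √(0.13) ≈ 0.3606.

d(x, mu) = √(0.13) ≈ 0.3606


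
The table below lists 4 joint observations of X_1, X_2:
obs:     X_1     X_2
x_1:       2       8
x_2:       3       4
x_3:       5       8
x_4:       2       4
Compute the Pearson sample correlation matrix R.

Step 1 — column means:
  mean(X_1) = (2 + 3 + 5 + 2) / 4 = 12/4 = 3
  mean(X_2) = (8 + 4 + 8 + 4) / 4 = 24/4 = 6

Step 2 — sample variances and covariances s[i,j] = (1/(n-1)) · Σ_k (x_{k,i} - mean_i) · (x_{k,j} - mean_j), with n-1 = 3:
  s[X_1,X_1] = ((-1)·(-1) + (0)·(0) + (2)·(2) + (-1)·(-1)) / 3 = 6/3 = 2
  s[X_1,X_2] = ((-1)·(2) + (0)·(-2) + (2)·(2) + (-1)·(-2)) / 3 = 4/3 = 1.3333
  s[X_2,X_2] = ((2)·(2) + (-2)·(-2) + (2)·(2) + (-2)·(-2)) / 3 = 16/3 = 5.3333
  Sample standard deviations s_i = √(s[i,i]):
  s(X_1) = √(2) = 1.4142
  s(X_2) = √(5.3333) = 2.3094

Step 3 — r_{ij} = s_{ij} / (s_i · s_j):
  r[X_1,X_1] = 1 (diagonal).
  r[X_1,X_2] = 1.3333 / (1.4142 · 2.3094) = 1.3333 / 3.266 = 0.4082
  r[X_2,X_2] = 1 (diagonal).

R is symmetric with unit diagonal. Assembling:

R = [[1, 0.4082],
 [0.4082, 1]]


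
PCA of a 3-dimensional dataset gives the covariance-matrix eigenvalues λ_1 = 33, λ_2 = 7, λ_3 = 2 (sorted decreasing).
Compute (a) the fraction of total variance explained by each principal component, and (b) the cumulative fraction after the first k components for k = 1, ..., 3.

Step 1 — total variance = trace(Sigma) = Σ λ_i = 33 + 7 + 2 = 42.

Step 2 — fraction explained by component i = λ_i / Σ λ:
  PC1: 33/42 = 0.7857
  PC2: 7/42 = 0.1667
  PC3: 2/42 = 0.0476

Step 3 — cumulative fraction after k components = (λ_1 + ... + λ_k) / Σ λ:
  k = 1: 33/42 = 0.7857
  k = 2: (33 + 7)/42 = 40/42 = 0.9524
  k = 3: (33 + 7 + 2)/42 = 42/42 = 1

Summary (fraction, with percent):

explained: PC1 0.7857 (78.57%), PC2 0.1667 (16.67%), PC3 0.0476 (4.76%);  cumulative: 0.7857, 0.9524, 1


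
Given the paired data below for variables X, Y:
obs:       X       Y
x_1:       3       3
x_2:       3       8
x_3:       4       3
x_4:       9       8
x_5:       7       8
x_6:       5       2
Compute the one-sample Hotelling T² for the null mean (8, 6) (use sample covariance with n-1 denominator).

Step 1 — sample mean vector:
  mean(X) = (3 + 3 + 4 + 9 + 7 + 5) / 6 = 31/6 = 5.1667
  mean(Y) = (3 + 8 + 3 + 8 + 8 + 2) / 6 = 32/6 = 5.3333
  x̄ = (5.1667, 5.3333),  deviation x̄ - mu_0 = (5.1667, 5.3333) - (8, 6) = (-2.8333, -0.6667).

Step 2 — sample covariance matrix, S[i,j] = (1/(n-1)) · Σ_k (x_{k,i} - mean_i) · (x_{k,j} - mean_j), divisor n-1 = 5:
  S[X,X] = ((-2.1667)·(-2.1667) + (-2.1667)·(-2.1667) + (-1.1667)·(-1.1667) + (3.8333)·(3.8333) + (1.8333)·(1.8333) + (-0.1667)·(-0.1667)) / 5 = 28.8333/5 = 5.7667
  S[X,Y] = ((-2.1667)·(-2.3333) + (-2.1667)·(2.6667) + (-1.1667)·(-2.3333) + (3.8333)·(2.6667) + (1.8333)·(2.6667) + (-0.1667)·(-3.3333)) / 5 = 17.6667/5 = 3.5333
  S[Y,Y] = ((-2.3333)·(-2.3333) + (2.6667)·(2.6667) + (-2.3333)·(-2.3333) + (2.6667)·(2.6667) + (2.6667)·(2.6667) + (-3.3333)·(-3.3333)) / 5 = 43.3333/5 = 8.6667
  S = [[5.7667, 3.5333],
 [3.5333, 8.6667]].

Step 3 — invert S. det(S) = 5.7667·8.6667 - (3.5333)² = 37.4933.
  S^{-1} = (1/det) · [[d, -b], [-b, a]] = [[0.2312, -0.0942],
 [-0.0942, 0.1538]].

Step 4 — quadratic form (x̄ - mu_0)^T · S^{-1} · (x̄ - mu_0):
  S^{-1} · (x̄ - mu_0) = (-0.5921, 0.1645),
  (x̄ - mu_0)^T · [...] = (-2.8333)·(-0.5921) + (-0.6667)·(0.1645) = 1.568.

Step 5 — scale by n: T² = 6 · 1.568 = 9.4079.

T² ≈ 9.4079


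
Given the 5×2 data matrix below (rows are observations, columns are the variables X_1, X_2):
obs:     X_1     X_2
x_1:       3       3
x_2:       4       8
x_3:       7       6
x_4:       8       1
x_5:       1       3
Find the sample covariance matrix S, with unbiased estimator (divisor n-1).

Step 1 — column means:
  mean(X_1) = (3 + 4 + 7 + 8 + 1) / 5 = 23/5 = 4.6
  mean(X_2) = (3 + 8 + 6 + 1 + 3) / 5 = 21/5 = 4.2

Step 2 — sample covariance S[i,j] = (1/(n-1)) · Σ_k (x_{k,i} - mean_i) · (x_{k,j} - mean_j), with n-1 = 4.
  S[X_1,X_1] = ((-1.6)·(-1.6) + (-0.6)·(-0.6) + (2.4)·(2.4) + (3.4)·(3.4) + (-3.6)·(-3.6)) / 4 = 33.2/4 = 8.3
  S[X_1,X_2] = ((-1.6)·(-1.2) + (-0.6)·(3.8) + (2.4)·(1.8) + (3.4)·(-3.2) + (-3.6)·(-1.2)) / 4 = -2.6/4 = -0.65
  S[X_2,X_2] = ((-1.2)·(-1.2) + (3.8)·(3.8) + (1.8)·(1.8) + (-3.2)·(-3.2) + (-1.2)·(-1.2)) / 4 = 30.8/4 = 7.7

S is symmetric (S[j,i] = S[i,j]). Assembling:

S = [[8.3, -0.65],
 [-0.65, 7.7]]


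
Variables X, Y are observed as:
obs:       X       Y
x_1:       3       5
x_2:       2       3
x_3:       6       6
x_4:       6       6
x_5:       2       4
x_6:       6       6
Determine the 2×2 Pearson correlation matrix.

Step 1 — column means:
  mean(X) = (3 + 2 + 6 + 6 + 2 + 6) / 6 = 25/6 = 4.1667
  mean(Y) = (5 + 3 + 6 + 6 + 4 + 6) / 6 = 30/6 = 5

Step 2 — sample variances and covariances s[i,j] = (1/(n-1)) · Σ_k (x_{k,i} - mean_i) · (x_{k,j} - mean_j), with n-1 = 5:
  s[X,X] = ((-1.1667)·(-1.1667) + (-2.1667)·(-2.1667) + (1.8333)·(1.8333) + (1.8333)·(1.8333) + (-2.1667)·(-2.1667) + (1.8333)·(1.8333)) / 5 = 20.8333/5 = 4.1667
  s[X,Y] = ((-1.1667)·(0) + (-2.1667)·(-2) + (1.8333)·(1) + (1.8333)·(1) + (-2.1667)·(-1) + (1.8333)·(1)) / 5 = 12/5 = 2.4
  s[Y,Y] = ((0)·(0) + (-2)·(-2) + (1)·(1) + (1)·(1) + (-1)·(-1) + (1)·(1)) / 5 = 8/5 = 1.6
  Sample standard deviations s_i = √(s[i,i]):
  s(X) = √(4.1667) = 2.0412
  s(Y) = √(1.6) = 1.2649

Step 3 — r_{ij} = s_{ij} / (s_i · s_j):
  r[X,X] = 1 (diagonal).
  r[X,Y] = 2.4 / (2.0412 · 1.2649) = 2.4 / 2.582 = 0.9295
  r[Y,Y] = 1 (diagonal).

R is symmetric with unit diagonal. Assembling:

R = [[1, 0.9295],
 [0.9295, 1]]


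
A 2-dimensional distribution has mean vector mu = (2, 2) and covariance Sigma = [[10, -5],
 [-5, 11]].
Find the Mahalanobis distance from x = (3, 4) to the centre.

Step 1 — centre the observation: (x - mu) = (1, 2).

Step 2 — invert Sigma. det(Sigma) = 10·11 - (-5)² = 85.
  Sigma^{-1} = (1/det) · [[d, -b], [-b, a]] = [[0.1294, 0.0588],
 [0.0588, 0.1176]].

Step 3 — form the quadratic (x - mu)^T · Sigma^{-1} · (x - mu):
  Sigma^{-1} · (x - mu) = (0.2471, 0.2941).
  (x - mu)^T · [Sigma^{-1} · (x - mu)] = (1)·(0.2471) + (2)·(0.2941) = 0.8353.

Step 4 — take square root: d = √(0.8353) ≈ 0.9139.

d(x, mu) = √(0.8353) ≈ 0.9139


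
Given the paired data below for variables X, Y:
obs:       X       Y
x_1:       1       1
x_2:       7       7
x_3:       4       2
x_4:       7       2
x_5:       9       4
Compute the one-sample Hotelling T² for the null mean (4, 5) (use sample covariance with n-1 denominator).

Step 1 — sample mean vector:
  mean(X) = (1 + 7 + 4 + 7 + 9) / 5 = 28/5 = 5.6
  mean(Y) = (1 + 7 + 2 + 2 + 4) / 5 = 16/5 = 3.2
  x̄ = (5.6, 3.2),  deviation x̄ - mu_0 = (5.6, 3.2) - (4, 5) = (1.6, -1.8).

Step 2 — sample covariance matrix, S[i,j] = (1/(n-1)) · Σ_k (x_{k,i} - mean_i) · (x_{k,j} - mean_j), divisor n-1 = 4:
  S[X,X] = ((-4.6)·(-4.6) + (1.4)·(1.4) + (-1.6)·(-1.6) + (1.4)·(1.4) + (3.4)·(3.4)) / 4 = 39.2/4 = 9.8
  S[X,Y] = ((-4.6)·(-2.2) + (1.4)·(3.8) + (-1.6)·(-1.2) + (1.4)·(-1.2) + (3.4)·(0.8)) / 4 = 18.4/4 = 4.6
  S[Y,Y] = ((-2.2)·(-2.2) + (3.8)·(3.8) + (-1.2)·(-1.2) + (-1.2)·(-1.2) + (0.8)·(0.8)) / 4 = 22.8/4 = 5.7
  S = [[9.8, 4.6],
 [4.6, 5.7]].

Step 3 — invert S. det(S) = 9.8·5.7 - (4.6)² = 34.7.
  S^{-1} = (1/det) · [[d, -b], [-b, a]] = [[0.1643, -0.1326],
 [-0.1326, 0.2824]].

Step 4 — quadratic form (x̄ - mu_0)^T · S^{-1} · (x̄ - mu_0):
  S^{-1} · (x̄ - mu_0) = (0.5014, -0.7205),
  (x̄ - mu_0)^T · [...] = (1.6)·(0.5014) + (-1.8)·(-0.7205) = 2.0991.

Step 5 — scale by n: T² = 5 · 2.0991 = 10.4957.

T² ≈ 10.4957


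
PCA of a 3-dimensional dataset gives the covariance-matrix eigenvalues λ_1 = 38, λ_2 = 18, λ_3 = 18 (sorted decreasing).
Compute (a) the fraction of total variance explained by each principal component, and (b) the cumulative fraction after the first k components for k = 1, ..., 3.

Step 1 — total variance = trace(Sigma) = Σ λ_i = 38 + 18 + 18 = 74.

Step 2 — fraction explained by component i = λ_i / Σ λ:
  PC1: 38/74 = 0.5135
  PC2: 18/74 = 0.2432
  PC3: 18/74 = 0.2432

Step 3 — cumulative fraction after k components = (λ_1 + ... + λ_k) / Σ λ:
  k = 1: 38/74 = 0.5135
  k = 2: (38 + 18)/74 = 56/74 = 0.7568
  k = 3: (38 + 18 + 18)/74 = 74/74 = 1

Summary (fraction, with percent):

explained: PC1 0.5135 (51.35%), PC2 0.2432 (24.32%), PC3 0.2432 (24.32%);  cumulative: 0.5135, 0.7568, 1


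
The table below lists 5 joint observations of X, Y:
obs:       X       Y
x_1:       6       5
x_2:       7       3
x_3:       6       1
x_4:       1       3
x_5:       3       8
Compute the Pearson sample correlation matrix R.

Step 1 — column means:
  mean(X) = (6 + 7 + 6 + 1 + 3) / 5 = 23/5 = 4.6
  mean(Y) = (5 + 3 + 1 + 3 + 8) / 5 = 20/5 = 4

Step 2 — sample variances and covariances s[i,j] = (1/(n-1)) · Σ_k (x_{k,i} - mean_i) · (x_{k,j} - mean_j), with n-1 = 4:
  s[X,X] = ((1.4)·(1.4) + (2.4)·(2.4) + (1.4)·(1.4) + (-3.6)·(-3.6) + (-1.6)·(-1.6)) / 4 = 25.2/4 = 6.3
  s[X,Y] = ((1.4)·(1) + (2.4)·(-1) + (1.4)·(-3) + (-3.6)·(-1) + (-1.6)·(4)) / 4 = -8/4 = -2
  s[Y,Y] = ((1)·(1) + (-1)·(-1) + (-3)·(-3) + (-1)·(-1) + (4)·(4)) / 4 = 28/4 = 7
  Sample standard deviations s_i = √(s[i,i]):
  s(X) = √(6.3) = 2.51
  s(Y) = √(7) = 2.6458

Step 3 — r_{ij} = s_{ij} / (s_i · s_j):
  r[X,X] = 1 (diagonal).
  r[X,Y] = -2 / (2.51 · 2.6458) = -2 / 6.6408 = -0.3012
  r[Y,Y] = 1 (diagonal).

R is symmetric with unit diagonal. Assembling:

R = [[1, -0.3012],
 [-0.3012, 1]]


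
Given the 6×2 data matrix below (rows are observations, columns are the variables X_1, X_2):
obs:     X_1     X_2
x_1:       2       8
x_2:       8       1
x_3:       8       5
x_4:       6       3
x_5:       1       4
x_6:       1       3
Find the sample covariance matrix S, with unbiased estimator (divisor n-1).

Step 1 — column means:
  mean(X_1) = (2 + 8 + 8 + 6 + 1 + 1) / 6 = 26/6 = 4.3333
  mean(X_2) = (8 + 1 + 5 + 3 + 4 + 3) / 6 = 24/6 = 4

Step 2 — sample covariance S[i,j] = (1/(n-1)) · Σ_k (x_{k,i} - mean_i) · (x_{k,j} - mean_j), with n-1 = 5.
  S[X_1,X_1] = ((-2.3333)·(-2.3333) + (3.6667)·(3.6667) + (3.6667)·(3.6667) + (1.6667)·(1.6667) + (-3.3333)·(-3.3333) + (-3.3333)·(-3.3333)) / 5 = 57.3333/5 = 11.4667
  S[X_1,X_2] = ((-2.3333)·(4) + (3.6667)·(-3) + (3.6667)·(1) + (1.6667)·(-1) + (-3.3333)·(0) + (-3.3333)·(-1)) / 5 = -15/5 = -3
  S[X_2,X_2] = ((4)·(4) + (-3)·(-3) + (1)·(1) + (-1)·(-1) + (0)·(0) + (-1)·(-1)) / 5 = 28/5 = 5.6

S is symmetric (S[j,i] = S[i,j]). Assembling:

S = [[11.4667, -3],
 [-3, 5.6]]
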